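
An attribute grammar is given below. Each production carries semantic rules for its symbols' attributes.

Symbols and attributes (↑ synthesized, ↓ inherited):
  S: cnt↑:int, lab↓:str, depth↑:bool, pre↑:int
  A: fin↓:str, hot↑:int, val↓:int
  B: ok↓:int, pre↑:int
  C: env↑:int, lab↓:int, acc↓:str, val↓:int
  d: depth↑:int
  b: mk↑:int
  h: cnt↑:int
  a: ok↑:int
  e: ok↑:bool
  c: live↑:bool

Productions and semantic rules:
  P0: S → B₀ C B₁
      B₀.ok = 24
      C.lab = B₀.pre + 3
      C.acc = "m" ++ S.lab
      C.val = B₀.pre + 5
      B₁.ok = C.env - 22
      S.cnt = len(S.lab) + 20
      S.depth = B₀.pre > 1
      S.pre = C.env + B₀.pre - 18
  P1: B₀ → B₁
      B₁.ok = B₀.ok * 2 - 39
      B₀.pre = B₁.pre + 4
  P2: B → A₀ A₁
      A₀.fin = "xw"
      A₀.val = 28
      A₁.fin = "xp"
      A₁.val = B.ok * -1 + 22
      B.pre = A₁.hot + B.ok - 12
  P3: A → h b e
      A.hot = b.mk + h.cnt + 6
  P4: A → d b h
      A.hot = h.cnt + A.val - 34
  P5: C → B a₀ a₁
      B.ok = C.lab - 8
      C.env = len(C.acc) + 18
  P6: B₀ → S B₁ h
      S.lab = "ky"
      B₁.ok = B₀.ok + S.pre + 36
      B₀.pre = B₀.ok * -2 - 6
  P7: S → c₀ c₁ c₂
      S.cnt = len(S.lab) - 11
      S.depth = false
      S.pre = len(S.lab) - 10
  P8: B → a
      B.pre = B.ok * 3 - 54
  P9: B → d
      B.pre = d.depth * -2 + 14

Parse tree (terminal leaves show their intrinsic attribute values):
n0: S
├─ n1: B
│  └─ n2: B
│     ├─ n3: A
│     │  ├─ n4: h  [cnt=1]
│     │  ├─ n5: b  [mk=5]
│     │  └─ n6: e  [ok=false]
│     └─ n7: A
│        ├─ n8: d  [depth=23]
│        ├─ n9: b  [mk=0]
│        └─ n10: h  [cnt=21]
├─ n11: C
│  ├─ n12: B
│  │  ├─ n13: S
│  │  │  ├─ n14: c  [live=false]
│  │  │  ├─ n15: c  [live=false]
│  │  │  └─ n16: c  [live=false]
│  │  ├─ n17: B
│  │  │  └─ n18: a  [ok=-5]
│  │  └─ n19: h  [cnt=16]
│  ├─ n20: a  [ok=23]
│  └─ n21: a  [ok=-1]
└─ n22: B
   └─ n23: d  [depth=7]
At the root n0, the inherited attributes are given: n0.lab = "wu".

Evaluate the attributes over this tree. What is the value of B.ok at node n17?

24

1. n0.lab = "wu"  [given at root]
2. n1.ok = 24  [24]
3. n2.ok = 9  [B₀.ok * 2 - 39]
4. n3.fin = "xw"  ["xw"]
5. n3.val = 28  [28]
6. n4.cnt = 1  [terminal]
7. n5.mk = 5  [terminal]
8. n6.ok = false  [terminal]
9. n3.hot = 12  [b.mk + h.cnt + 6]
10. n7.fin = "xp"  ["xp"]
11. n7.val = 13  [B.ok * -1 + 22]
12. n8.depth = 23  [terminal]
13. n9.mk = 0  [terminal]
14. n10.cnt = 21  [terminal]
15. n7.hot = 0  [h.cnt + A.val - 34]
16. n2.pre = -3  [A₁.hot + B.ok - 12]
17. n1.pre = 1  [B₁.pre + 4]
18. n11.lab = 4  [B₀.pre + 3]
19. n11.acc = "mwu"  ["m" ++ S.lab]
20. n11.val = 6  [B₀.pre + 5]
21. n12.ok = -4  [C.lab - 8]
22. n13.lab = "ky"  ["ky"]
23. n14.live = false  [terminal]
24. n15.live = false  [terminal]
25. n16.live = false  [terminal]
26. n13.cnt = -9  [len(S.lab) - 11]
27. n13.depth = false  [false]
28. n13.pre = -8  [len(S.lab) - 10]
29. n17.ok = 24  [B₀.ok + S.pre + 36]
30. n18.ok = -5  [terminal]
31. n17.pre = 18  [B.ok * 3 - 54]
32. n19.cnt = 16  [terminal]
33. n12.pre = 2  [B₀.ok * -2 - 6]
34. n20.ok = 23  [terminal]
35. n21.ok = -1  [terminal]
36. n11.env = 21  [len(C.acc) + 18]
37. n22.ok = -1  [C.env - 22]
38. n23.depth = 7  [terminal]
39. n22.pre = 0  [d.depth * -2 + 14]
40. n0.cnt = 22  [len(S.lab) + 20]
41. n0.depth = false  [B₀.pre > 1]
42. n0.pre = 4  [C.env + B₀.pre - 18]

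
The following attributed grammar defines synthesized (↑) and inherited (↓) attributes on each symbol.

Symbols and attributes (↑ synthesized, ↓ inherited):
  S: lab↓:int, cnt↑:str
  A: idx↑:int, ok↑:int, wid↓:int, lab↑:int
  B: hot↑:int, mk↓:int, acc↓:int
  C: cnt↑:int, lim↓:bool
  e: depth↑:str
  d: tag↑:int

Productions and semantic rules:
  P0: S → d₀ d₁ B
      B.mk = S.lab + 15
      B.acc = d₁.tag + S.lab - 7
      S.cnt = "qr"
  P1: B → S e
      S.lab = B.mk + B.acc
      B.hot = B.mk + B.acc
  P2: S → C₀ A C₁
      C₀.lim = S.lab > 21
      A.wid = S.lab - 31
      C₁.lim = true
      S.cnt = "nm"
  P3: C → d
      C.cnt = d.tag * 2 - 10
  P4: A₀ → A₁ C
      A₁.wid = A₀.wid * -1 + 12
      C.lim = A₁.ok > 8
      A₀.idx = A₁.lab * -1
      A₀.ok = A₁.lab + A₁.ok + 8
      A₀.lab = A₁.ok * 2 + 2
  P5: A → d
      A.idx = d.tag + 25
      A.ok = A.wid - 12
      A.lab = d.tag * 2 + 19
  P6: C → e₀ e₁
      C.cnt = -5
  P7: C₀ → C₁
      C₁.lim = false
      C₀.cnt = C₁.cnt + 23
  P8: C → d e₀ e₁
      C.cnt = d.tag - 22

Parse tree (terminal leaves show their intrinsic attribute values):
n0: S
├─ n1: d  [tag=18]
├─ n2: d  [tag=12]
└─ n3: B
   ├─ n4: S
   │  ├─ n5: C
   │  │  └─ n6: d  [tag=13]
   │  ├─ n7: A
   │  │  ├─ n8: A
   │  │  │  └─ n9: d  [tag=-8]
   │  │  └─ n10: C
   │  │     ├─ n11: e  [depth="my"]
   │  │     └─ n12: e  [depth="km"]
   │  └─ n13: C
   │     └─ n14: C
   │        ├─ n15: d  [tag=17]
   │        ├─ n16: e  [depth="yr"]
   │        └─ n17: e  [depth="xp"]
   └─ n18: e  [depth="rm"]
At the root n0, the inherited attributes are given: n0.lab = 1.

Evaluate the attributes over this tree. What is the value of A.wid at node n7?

-9

1. n0.lab = 1  [given at root]
2. n1.tag = 18  [terminal]
3. n2.tag = 12  [terminal]
4. n3.mk = 16  [S.lab + 15]
5. n3.acc = 6  [d₁.tag + S.lab - 7]
6. n4.lab = 22  [B.mk + B.acc]
7. n5.lim = true  [S.lab > 21]
8. n6.tag = 13  [terminal]
9. n5.cnt = 16  [d.tag * 2 - 10]
10. n7.wid = -9  [S.lab - 31]
11. n8.wid = 21  [A₀.wid * -1 + 12]
12. n9.tag = -8  [terminal]
13. n8.idx = 17  [d.tag + 25]
14. n8.ok = 9  [A.wid - 12]
15. n8.lab = 3  [d.tag * 2 + 19]
16. n10.lim = true  [A₁.ok > 8]
17. n11.depth = "my"  [terminal]
18. n12.depth = "km"  [terminal]
19. n10.cnt = -5  [-5]
20. n7.idx = -3  [A₁.lab * -1]
21. n7.ok = 20  [A₁.lab + A₁.ok + 8]
22. n7.lab = 20  [A₁.ok * 2 + 2]
23. n13.lim = true  [true]
24. n14.lim = false  [false]
25. n15.tag = 17  [terminal]
26. n16.depth = "yr"  [terminal]
27. n17.depth = "xp"  [terminal]
28. n14.cnt = -5  [d.tag - 22]
29. n13.cnt = 18  [C₁.cnt + 23]
30. n4.cnt = "nm"  ["nm"]
31. n18.depth = "rm"  [terminal]
32. n3.hot = 22  [B.mk + B.acc]
33. n0.cnt = "qr"  ["qr"]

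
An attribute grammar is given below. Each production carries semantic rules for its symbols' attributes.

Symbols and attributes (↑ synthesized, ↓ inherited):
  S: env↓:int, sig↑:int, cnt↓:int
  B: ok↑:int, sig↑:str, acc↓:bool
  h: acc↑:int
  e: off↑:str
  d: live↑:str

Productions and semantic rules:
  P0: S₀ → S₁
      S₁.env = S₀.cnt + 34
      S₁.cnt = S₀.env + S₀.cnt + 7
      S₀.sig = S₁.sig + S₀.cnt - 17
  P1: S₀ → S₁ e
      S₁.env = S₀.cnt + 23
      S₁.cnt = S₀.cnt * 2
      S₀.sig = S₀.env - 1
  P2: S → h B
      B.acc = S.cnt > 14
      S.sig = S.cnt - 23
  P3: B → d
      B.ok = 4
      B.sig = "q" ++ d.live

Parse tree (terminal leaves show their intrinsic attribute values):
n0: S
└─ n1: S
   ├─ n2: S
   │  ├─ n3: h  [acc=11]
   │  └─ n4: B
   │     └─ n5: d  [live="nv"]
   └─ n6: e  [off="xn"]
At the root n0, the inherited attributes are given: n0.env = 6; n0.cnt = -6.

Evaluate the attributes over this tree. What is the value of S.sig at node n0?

1. n0.env = 6  [given at root]
2. n0.cnt = -6  [given at root]
3. n1.env = 28  [S₀.cnt + 34]
4. n1.cnt = 7  [S₀.env + S₀.cnt + 7]
5. n2.env = 30  [S₀.cnt + 23]
6. n2.cnt = 14  [S₀.cnt * 2]
7. n3.acc = 11  [terminal]
8. n4.acc = false  [S.cnt > 14]
9. n5.live = "nv"  [terminal]
10. n4.ok = 4  [4]
11. n4.sig = "qnv"  ["q" ++ d.live]
12. n2.sig = -9  [S.cnt - 23]
13. n6.off = "xn"  [terminal]
14. n1.sig = 27  [S₀.env - 1]
15. n0.sig = 4  [S₁.sig + S₀.cnt - 17]

4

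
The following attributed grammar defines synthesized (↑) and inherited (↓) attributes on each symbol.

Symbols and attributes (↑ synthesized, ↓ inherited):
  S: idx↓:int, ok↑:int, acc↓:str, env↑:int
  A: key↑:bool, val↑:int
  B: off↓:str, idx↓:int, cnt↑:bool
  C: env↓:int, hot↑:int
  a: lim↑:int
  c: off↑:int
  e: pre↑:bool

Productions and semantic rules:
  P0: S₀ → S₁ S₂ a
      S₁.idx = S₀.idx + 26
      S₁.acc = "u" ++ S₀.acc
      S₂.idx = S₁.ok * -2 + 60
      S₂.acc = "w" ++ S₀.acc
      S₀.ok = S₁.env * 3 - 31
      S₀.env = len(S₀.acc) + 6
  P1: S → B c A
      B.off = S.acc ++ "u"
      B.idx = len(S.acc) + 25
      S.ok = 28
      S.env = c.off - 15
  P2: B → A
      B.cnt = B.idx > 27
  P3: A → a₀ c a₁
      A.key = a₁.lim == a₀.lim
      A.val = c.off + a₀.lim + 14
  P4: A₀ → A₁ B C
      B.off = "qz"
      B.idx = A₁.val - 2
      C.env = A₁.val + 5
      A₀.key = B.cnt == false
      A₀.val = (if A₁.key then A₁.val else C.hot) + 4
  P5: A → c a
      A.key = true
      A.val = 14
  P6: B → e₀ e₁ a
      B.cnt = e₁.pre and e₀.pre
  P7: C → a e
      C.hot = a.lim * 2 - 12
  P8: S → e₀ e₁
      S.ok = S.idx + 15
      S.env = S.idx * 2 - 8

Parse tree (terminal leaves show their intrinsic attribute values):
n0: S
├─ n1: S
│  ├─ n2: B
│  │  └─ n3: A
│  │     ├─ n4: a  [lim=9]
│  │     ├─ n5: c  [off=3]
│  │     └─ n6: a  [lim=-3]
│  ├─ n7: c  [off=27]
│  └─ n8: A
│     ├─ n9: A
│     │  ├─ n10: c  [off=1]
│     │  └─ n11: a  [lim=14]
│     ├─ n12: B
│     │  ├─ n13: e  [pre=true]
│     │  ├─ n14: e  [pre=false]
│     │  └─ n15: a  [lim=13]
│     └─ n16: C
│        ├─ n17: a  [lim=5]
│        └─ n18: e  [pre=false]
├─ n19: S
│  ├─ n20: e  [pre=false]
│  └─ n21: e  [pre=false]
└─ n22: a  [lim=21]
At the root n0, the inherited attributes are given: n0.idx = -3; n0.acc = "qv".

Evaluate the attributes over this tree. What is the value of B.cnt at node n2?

true

1. n0.idx = -3  [given at root]
2. n0.acc = "qv"  [given at root]
3. n1.idx = 23  [S₀.idx + 26]
4. n1.acc = "uqv"  ["u" ++ S₀.acc]
5. n2.off = "uqvu"  [S.acc ++ "u"]
6. n2.idx = 28  [len(S.acc) + 25]
7. n4.lim = 9  [terminal]
8. n5.off = 3  [terminal]
9. n6.lim = -3  [terminal]
10. n3.key = false  [a₁.lim == a₀.lim]
11. n3.val = 26  [c.off + a₀.lim + 14]
12. n2.cnt = true  [B.idx > 27]
13. n7.off = 27  [terminal]
14. n10.off = 1  [terminal]
15. n11.lim = 14  [terminal]
16. n9.key = true  [true]
17. n9.val = 14  [14]
18. n12.off = "qz"  ["qz"]
19. n12.idx = 12  [A₁.val - 2]
20. n13.pre = true  [terminal]
21. n14.pre = false  [terminal]
22. n15.lim = 13  [terminal]
23. n12.cnt = false  [e₁.pre and e₀.pre]
24. n16.env = 19  [A₁.val + 5]
25. n17.lim = 5  [terminal]
26. n18.pre = false  [terminal]
27. n16.hot = -2  [a.lim * 2 - 12]
28. n8.key = true  [B.cnt == false]
29. n8.val = 18  [(if A₁.key then A₁.val else C.hot) + 4]
30. n1.ok = 28  [28]
31. n1.env = 12  [c.off - 15]
32. n19.idx = 4  [S₁.ok * -2 + 60]
33. n19.acc = "wqv"  ["w" ++ S₀.acc]
34. n20.pre = false  [terminal]
35. n21.pre = false  [terminal]
36. n19.ok = 19  [S.idx + 15]
37. n19.env = 0  [S.idx * 2 - 8]
38. n22.lim = 21  [terminal]
39. n0.ok = 5  [S₁.env * 3 - 31]
40. n0.env = 8  [len(S₀.acc) + 6]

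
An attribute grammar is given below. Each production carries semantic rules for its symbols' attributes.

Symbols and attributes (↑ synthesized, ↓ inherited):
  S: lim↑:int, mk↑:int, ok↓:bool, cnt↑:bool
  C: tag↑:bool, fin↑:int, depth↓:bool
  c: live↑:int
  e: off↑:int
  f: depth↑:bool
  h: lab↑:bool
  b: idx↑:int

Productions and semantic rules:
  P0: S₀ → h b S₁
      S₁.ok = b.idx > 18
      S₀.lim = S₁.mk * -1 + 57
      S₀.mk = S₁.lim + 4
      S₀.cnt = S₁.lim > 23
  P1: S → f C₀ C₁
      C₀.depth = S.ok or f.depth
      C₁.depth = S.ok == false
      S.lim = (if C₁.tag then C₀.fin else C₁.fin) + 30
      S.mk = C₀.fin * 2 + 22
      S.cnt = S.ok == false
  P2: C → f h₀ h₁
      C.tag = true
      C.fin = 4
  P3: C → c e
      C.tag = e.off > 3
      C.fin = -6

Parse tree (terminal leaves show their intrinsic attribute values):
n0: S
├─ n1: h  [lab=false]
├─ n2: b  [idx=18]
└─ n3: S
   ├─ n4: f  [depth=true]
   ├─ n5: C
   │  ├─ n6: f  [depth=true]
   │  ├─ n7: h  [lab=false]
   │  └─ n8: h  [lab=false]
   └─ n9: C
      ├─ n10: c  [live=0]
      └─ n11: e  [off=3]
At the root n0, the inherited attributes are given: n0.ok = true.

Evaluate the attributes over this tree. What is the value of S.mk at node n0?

1. n0.ok = true  [given at root]
2. n1.lab = false  [terminal]
3. n2.idx = 18  [terminal]
4. n3.ok = false  [b.idx > 18]
5. n4.depth = true  [terminal]
6. n5.depth = true  [S.ok or f.depth]
7. n6.depth = true  [terminal]
8. n7.lab = false  [terminal]
9. n8.lab = false  [terminal]
10. n5.tag = true  [true]
11. n5.fin = 4  [4]
12. n9.depth = true  [S.ok == false]
13. n10.live = 0  [terminal]
14. n11.off = 3  [terminal]
15. n9.tag = false  [e.off > 3]
16. n9.fin = -6  [-6]
17. n3.lim = 24  [(if C₁.tag then C₀.fin else C₁.fin) + 30]
18. n3.mk = 30  [C₀.fin * 2 + 22]
19. n3.cnt = true  [S.ok == false]
20. n0.lim = 27  [S₁.mk * -1 + 57]
21. n0.mk = 28  [S₁.lim + 4]
22. n0.cnt = true  [S₁.lim > 23]

28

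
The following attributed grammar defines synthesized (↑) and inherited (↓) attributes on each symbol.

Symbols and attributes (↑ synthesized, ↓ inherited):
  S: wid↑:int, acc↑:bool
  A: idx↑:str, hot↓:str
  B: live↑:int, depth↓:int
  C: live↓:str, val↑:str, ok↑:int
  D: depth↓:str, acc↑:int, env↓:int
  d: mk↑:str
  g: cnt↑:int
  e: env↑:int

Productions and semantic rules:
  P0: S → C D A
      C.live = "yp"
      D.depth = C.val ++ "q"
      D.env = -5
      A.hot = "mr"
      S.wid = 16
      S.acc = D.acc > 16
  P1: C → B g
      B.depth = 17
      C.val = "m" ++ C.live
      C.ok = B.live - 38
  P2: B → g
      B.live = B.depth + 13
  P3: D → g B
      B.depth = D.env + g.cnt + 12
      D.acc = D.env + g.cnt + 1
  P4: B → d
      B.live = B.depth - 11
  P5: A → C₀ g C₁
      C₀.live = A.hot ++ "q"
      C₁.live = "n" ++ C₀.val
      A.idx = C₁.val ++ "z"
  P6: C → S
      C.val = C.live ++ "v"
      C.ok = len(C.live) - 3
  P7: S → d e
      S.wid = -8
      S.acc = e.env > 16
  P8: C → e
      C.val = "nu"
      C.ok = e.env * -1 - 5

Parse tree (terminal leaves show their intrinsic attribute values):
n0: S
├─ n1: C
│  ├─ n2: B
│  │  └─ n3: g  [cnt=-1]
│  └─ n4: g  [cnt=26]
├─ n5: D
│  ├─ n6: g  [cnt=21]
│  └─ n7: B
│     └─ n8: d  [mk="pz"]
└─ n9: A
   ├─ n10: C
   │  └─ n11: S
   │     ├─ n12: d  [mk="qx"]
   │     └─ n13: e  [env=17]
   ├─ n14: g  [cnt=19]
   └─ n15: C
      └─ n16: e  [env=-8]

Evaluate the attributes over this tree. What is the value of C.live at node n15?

1. n1.live = "yp"  ["yp"]
2. n2.depth = 17  [17]
3. n3.cnt = -1  [terminal]
4. n2.live = 30  [B.depth + 13]
5. n4.cnt = 26  [terminal]
6. n1.val = "myp"  ["m" ++ C.live]
7. n1.ok = -8  [B.live - 38]
8. n5.depth = "mypq"  [C.val ++ "q"]
9. n5.env = -5  [-5]
10. n6.cnt = 21  [terminal]
11. n7.depth = 28  [D.env + g.cnt + 12]
12. n8.mk = "pz"  [terminal]
13. n7.live = 17  [B.depth - 11]
14. n5.acc = 17  [D.env + g.cnt + 1]
15. n9.hot = "mr"  ["mr"]
16. n10.live = "mrq"  [A.hot ++ "q"]
17. n12.mk = "qx"  [terminal]
18. n13.env = 17  [terminal]
19. n11.wid = -8  [-8]
20. n11.acc = true  [e.env > 16]
21. n10.val = "mrqv"  [C.live ++ "v"]
22. n10.ok = 0  [len(C.live) - 3]
23. n14.cnt = 19  [terminal]
24. n15.live = "nmrqv"  ["n" ++ C₀.val]
25. n16.env = -8  [terminal]
26. n15.val = "nu"  ["nu"]
27. n15.ok = 3  [e.env * -1 - 5]
28. n9.idx = "nuz"  [C₁.val ++ "z"]
29. n0.wid = 16  [16]
30. n0.acc = true  [D.acc > 16]

"nmrqv"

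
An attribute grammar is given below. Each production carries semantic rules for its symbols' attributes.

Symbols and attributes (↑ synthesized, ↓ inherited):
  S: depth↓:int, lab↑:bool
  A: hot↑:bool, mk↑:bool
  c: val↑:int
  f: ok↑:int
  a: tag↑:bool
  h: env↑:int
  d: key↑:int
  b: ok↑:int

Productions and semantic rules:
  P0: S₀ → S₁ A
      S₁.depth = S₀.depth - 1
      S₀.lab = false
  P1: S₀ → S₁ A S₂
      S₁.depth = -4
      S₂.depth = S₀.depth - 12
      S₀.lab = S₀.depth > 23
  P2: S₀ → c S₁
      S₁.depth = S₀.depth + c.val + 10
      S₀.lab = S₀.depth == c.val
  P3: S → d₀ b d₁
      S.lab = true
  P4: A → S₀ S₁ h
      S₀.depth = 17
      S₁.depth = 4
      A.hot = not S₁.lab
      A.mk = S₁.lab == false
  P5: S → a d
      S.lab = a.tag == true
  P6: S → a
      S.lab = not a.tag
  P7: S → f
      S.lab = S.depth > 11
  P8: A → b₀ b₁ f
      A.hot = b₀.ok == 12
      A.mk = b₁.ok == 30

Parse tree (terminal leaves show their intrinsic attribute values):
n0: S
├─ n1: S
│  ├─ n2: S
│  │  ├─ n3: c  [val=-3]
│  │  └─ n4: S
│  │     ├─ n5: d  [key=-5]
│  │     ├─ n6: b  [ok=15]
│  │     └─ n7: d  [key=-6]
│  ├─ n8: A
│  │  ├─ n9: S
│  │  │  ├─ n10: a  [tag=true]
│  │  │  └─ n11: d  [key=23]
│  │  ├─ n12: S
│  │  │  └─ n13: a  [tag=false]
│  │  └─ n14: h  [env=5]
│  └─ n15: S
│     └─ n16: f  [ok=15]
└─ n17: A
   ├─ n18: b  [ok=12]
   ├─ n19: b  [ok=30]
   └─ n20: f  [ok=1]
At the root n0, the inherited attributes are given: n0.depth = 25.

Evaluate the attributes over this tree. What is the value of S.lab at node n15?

true

1. n0.depth = 25  [given at root]
2. n1.depth = 24  [S₀.depth - 1]
3. n2.depth = -4  [-4]
4. n3.val = -3  [terminal]
5. n4.depth = 3  [S₀.depth + c.val + 10]
6. n5.key = -5  [terminal]
7. n6.ok = 15  [terminal]
8. n7.key = -6  [terminal]
9. n4.lab = true  [true]
10. n2.lab = false  [S₀.depth == c.val]
11. n9.depth = 17  [17]
12. n10.tag = true  [terminal]
13. n11.key = 23  [terminal]
14. n9.lab = true  [a.tag == true]
15. n12.depth = 4  [4]
16. n13.tag = false  [terminal]
17. n12.lab = true  [not a.tag]
18. n14.env = 5  [terminal]
19. n8.hot = false  [not S₁.lab]
20. n8.mk = false  [S₁.lab == false]
21. n15.depth = 12  [S₀.depth - 12]
22. n16.ok = 15  [terminal]
23. n15.lab = true  [S.depth > 11]
24. n1.lab = true  [S₀.depth > 23]
25. n18.ok = 12  [terminal]
26. n19.ok = 30  [terminal]
27. n20.ok = 1  [terminal]
28. n17.hot = true  [b₀.ok == 12]
29. n17.mk = true  [b₁.ok == 30]
30. n0.lab = false  [false]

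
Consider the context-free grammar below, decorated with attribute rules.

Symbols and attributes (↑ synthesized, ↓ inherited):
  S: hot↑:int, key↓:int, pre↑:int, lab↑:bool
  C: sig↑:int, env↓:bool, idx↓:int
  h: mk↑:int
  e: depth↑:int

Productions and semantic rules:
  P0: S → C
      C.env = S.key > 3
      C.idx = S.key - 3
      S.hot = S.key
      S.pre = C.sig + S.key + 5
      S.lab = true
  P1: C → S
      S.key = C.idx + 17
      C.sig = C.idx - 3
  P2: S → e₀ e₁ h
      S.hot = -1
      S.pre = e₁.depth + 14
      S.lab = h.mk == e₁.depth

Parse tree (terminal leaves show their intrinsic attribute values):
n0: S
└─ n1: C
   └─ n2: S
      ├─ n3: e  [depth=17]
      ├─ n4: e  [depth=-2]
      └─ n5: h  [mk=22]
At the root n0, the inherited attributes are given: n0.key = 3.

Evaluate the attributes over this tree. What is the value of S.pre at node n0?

1. n0.key = 3  [given at root]
2. n1.env = false  [S.key > 3]
3. n1.idx = 0  [S.key - 3]
4. n2.key = 17  [C.idx + 17]
5. n3.depth = 17  [terminal]
6. n4.depth = -2  [terminal]
7. n5.mk = 22  [terminal]
8. n2.hot = -1  [-1]
9. n2.pre = 12  [e₁.depth + 14]
10. n2.lab = false  [h.mk == e₁.depth]
11. n1.sig = -3  [C.idx - 3]
12. n0.hot = 3  [S.key]
13. n0.pre = 5  [C.sig + S.key + 5]
14. n0.lab = true  [true]

5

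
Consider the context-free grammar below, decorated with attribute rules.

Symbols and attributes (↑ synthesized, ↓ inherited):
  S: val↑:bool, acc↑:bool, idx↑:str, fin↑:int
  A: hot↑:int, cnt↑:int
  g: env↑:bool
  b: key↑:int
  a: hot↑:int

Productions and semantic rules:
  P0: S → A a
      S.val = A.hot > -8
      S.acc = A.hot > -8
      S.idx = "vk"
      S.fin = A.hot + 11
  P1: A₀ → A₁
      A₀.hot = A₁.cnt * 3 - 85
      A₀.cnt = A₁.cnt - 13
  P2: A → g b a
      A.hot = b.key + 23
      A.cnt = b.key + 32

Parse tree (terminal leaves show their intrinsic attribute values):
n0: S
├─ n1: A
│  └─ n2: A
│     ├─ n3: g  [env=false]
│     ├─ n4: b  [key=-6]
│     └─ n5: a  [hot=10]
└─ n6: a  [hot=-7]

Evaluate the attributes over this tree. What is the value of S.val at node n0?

1. n3.env = false  [terminal]
2. n4.key = -6  [terminal]
3. n5.hot = 10  [terminal]
4. n2.hot = 17  [b.key + 23]
5. n2.cnt = 26  [b.key + 32]
6. n1.hot = -7  [A₁.cnt * 3 - 85]
7. n1.cnt = 13  [A₁.cnt - 13]
8. n6.hot = -7  [terminal]
9. n0.val = true  [A.hot > -8]
10. n0.acc = true  [A.hot > -8]
11. n0.idx = "vk"  ["vk"]
12. n0.fin = 4  [A.hot + 11]

true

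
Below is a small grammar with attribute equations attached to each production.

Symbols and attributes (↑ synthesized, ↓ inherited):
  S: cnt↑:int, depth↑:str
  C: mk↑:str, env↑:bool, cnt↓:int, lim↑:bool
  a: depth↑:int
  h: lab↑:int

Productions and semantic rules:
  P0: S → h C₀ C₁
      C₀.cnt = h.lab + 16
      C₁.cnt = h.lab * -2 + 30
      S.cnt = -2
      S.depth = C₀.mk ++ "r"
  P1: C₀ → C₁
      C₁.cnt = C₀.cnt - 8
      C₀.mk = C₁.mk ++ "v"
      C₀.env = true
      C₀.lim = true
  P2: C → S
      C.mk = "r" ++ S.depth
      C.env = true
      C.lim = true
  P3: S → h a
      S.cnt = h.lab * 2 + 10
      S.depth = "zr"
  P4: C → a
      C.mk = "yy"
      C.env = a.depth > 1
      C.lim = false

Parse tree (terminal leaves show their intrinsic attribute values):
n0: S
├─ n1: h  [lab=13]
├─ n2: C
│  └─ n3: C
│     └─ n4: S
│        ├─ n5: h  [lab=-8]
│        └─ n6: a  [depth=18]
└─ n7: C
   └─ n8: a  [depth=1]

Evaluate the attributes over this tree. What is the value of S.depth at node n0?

"rzrvr"

1. n1.lab = 13  [terminal]
2. n2.cnt = 29  [h.lab + 16]
3. n3.cnt = 21  [C₀.cnt - 8]
4. n5.lab = -8  [terminal]
5. n6.depth = 18  [terminal]
6. n4.cnt = -6  [h.lab * 2 + 10]
7. n4.depth = "zr"  ["zr"]
8. n3.mk = "rzr"  ["r" ++ S.depth]
9. n3.env = true  [true]
10. n3.lim = true  [true]
11. n2.mk = "rzrv"  [C₁.mk ++ "v"]
12. n2.env = true  [true]
13. n2.lim = true  [true]
14. n7.cnt = 4  [h.lab * -2 + 30]
15. n8.depth = 1  [terminal]
16. n7.mk = "yy"  ["yy"]
17. n7.env = false  [a.depth > 1]
18. n7.lim = false  [false]
19. n0.cnt = -2  [-2]
20. n0.depth = "rzrvr"  [C₀.mk ++ "r"]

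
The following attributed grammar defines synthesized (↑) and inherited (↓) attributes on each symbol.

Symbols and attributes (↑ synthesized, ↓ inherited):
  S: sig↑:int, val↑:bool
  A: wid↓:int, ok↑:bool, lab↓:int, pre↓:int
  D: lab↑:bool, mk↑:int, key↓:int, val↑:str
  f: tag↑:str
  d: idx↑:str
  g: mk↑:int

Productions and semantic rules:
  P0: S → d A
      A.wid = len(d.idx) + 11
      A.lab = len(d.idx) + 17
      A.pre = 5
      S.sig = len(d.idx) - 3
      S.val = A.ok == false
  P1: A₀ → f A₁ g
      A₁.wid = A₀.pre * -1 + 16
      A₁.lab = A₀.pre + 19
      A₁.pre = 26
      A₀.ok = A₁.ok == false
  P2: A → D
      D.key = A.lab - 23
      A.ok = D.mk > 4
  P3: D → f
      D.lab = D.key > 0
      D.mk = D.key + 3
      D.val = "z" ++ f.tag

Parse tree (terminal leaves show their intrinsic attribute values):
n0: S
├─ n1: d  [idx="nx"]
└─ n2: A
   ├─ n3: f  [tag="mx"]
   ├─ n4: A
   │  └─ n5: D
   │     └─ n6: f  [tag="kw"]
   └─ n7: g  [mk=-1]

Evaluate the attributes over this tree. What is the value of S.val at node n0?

false

1. n1.idx = "nx"  [terminal]
2. n2.wid = 13  [len(d.idx) + 11]
3. n2.lab = 19  [len(d.idx) + 17]
4. n2.pre = 5  [5]
5. n3.tag = "mx"  [terminal]
6. n4.wid = 11  [A₀.pre * -1 + 16]
7. n4.lab = 24  [A₀.pre + 19]
8. n4.pre = 26  [26]
9. n5.key = 1  [A.lab - 23]
10. n6.tag = "kw"  [terminal]
11. n5.lab = true  [D.key > 0]
12. n5.mk = 4  [D.key + 3]
13. n5.val = "zkw"  ["z" ++ f.tag]
14. n4.ok = false  [D.mk > 4]
15. n7.mk = -1  [terminal]
16. n2.ok = true  [A₁.ok == false]
17. n0.sig = -1  [len(d.idx) - 3]
18. n0.val = false  [A.ok == false]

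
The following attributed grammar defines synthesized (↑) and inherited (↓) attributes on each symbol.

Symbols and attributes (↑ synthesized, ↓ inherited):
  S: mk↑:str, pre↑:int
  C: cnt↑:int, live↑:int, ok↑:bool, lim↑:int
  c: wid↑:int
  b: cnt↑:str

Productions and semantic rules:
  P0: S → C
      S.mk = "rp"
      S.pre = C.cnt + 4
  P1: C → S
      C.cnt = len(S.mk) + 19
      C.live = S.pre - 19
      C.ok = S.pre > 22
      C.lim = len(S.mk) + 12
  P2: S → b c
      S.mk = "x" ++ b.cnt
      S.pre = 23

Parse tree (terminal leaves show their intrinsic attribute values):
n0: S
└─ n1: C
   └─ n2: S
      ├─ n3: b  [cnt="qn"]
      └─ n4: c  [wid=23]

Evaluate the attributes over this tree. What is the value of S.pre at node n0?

26

1. n3.cnt = "qn"  [terminal]
2. n4.wid = 23  [terminal]
3. n2.mk = "xqn"  ["x" ++ b.cnt]
4. n2.pre = 23  [23]
5. n1.cnt = 22  [len(S.mk) + 19]
6. n1.live = 4  [S.pre - 19]
7. n1.ok = true  [S.pre > 22]
8. n1.lim = 15  [len(S.mk) + 12]
9. n0.mk = "rp"  ["rp"]
10. n0.pre = 26  [C.cnt + 4]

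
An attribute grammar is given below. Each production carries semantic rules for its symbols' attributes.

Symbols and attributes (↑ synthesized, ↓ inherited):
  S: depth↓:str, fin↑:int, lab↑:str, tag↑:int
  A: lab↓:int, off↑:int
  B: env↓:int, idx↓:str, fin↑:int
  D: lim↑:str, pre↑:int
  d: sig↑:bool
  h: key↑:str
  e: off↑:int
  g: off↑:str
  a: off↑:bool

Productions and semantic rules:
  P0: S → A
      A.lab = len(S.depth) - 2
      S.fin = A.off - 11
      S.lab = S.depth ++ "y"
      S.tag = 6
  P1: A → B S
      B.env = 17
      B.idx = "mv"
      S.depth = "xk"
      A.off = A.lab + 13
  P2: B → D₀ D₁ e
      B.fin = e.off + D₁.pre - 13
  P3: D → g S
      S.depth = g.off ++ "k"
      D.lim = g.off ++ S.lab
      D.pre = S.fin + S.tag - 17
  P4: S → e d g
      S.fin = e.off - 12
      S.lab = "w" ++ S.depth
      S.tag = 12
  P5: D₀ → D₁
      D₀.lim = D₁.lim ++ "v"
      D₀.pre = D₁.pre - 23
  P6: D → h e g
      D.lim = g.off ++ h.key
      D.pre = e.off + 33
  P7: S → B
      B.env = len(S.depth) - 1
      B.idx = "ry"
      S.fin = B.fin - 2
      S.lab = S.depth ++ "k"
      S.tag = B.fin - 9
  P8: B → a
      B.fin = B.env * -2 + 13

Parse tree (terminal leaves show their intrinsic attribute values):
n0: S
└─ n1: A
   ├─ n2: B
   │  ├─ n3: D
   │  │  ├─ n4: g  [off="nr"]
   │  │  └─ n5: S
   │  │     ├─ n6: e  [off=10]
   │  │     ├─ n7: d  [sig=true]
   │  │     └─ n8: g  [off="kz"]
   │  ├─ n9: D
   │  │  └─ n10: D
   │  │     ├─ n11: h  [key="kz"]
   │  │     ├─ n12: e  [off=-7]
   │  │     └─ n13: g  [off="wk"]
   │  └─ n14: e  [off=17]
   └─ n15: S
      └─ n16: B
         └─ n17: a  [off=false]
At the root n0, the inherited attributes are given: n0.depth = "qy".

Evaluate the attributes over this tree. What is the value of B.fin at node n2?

7

1. n0.depth = "qy"  [given at root]
2. n1.lab = 0  [len(S.depth) - 2]
3. n2.env = 17  [17]
4. n2.idx = "mv"  ["mv"]
5. n4.off = "nr"  [terminal]
6. n5.depth = "nrk"  [g.off ++ "k"]
7. n6.off = 10  [terminal]
8. n7.sig = true  [terminal]
9. n8.off = "kz"  [terminal]
10. n5.fin = -2  [e.off - 12]
11. n5.lab = "wnrk"  ["w" ++ S.depth]
12. n5.tag = 12  [12]
13. n3.lim = "nrwnrk"  [g.off ++ S.lab]
14. n3.pre = -7  [S.fin + S.tag - 17]
15. n11.key = "kz"  [terminal]
16. n12.off = -7  [terminal]
17. n13.off = "wk"  [terminal]
18. n10.lim = "wkkz"  [g.off ++ h.key]
19. n10.pre = 26  [e.off + 33]
20. n9.lim = "wkkzv"  [D₁.lim ++ "v"]
21. n9.pre = 3  [D₁.pre - 23]
22. n14.off = 17  [terminal]
23. n2.fin = 7  [e.off + D₁.pre - 13]
24. n15.depth = "xk"  ["xk"]
25. n16.env = 1  [len(S.depth) - 1]
26. n16.idx = "ry"  ["ry"]
27. n17.off = false  [terminal]
28. n16.fin = 11  [B.env * -2 + 13]
29. n15.fin = 9  [B.fin - 2]
30. n15.lab = "xkk"  [S.depth ++ "k"]
31. n15.tag = 2  [B.fin - 9]
32. n1.off = 13  [A.lab + 13]
33. n0.fin = 2  [A.off - 11]
34. n0.lab = "qyy"  [S.depth ++ "y"]
35. n0.tag = 6  [6]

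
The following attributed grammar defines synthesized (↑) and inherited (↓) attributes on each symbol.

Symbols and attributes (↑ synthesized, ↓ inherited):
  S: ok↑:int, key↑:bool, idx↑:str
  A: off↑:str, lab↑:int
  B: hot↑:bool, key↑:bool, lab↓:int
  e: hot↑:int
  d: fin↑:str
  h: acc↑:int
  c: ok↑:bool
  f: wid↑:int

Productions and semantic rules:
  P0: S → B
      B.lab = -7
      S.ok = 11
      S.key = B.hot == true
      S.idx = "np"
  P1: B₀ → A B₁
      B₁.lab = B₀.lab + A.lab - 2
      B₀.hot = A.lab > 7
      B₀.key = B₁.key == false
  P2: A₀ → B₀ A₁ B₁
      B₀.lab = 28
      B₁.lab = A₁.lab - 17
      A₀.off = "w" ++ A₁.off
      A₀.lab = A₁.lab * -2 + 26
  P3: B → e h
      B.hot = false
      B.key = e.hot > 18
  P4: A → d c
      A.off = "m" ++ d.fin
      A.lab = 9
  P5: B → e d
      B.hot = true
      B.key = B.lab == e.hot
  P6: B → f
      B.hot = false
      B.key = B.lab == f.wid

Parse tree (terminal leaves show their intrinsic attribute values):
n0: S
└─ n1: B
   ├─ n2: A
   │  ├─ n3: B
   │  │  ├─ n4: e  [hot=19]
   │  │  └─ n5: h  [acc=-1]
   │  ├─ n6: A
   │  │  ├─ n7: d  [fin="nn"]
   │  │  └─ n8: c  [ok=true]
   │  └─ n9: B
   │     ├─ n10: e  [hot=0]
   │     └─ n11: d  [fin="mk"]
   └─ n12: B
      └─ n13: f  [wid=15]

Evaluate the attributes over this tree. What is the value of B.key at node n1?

1. n1.lab = -7  [-7]
2. n3.lab = 28  [28]
3. n4.hot = 19  [terminal]
4. n5.acc = -1  [terminal]
5. n3.hot = false  [false]
6. n3.key = true  [e.hot > 18]
7. n7.fin = "nn"  [terminal]
8. n8.ok = true  [terminal]
9. n6.off = "mnn"  ["m" ++ d.fin]
10. n6.lab = 9  [9]
11. n9.lab = -8  [A₁.lab - 17]
12. n10.hot = 0  [terminal]
13. n11.fin = "mk"  [terminal]
14. n9.hot = true  [true]
15. n9.key = false  [B.lab == e.hot]
16. n2.off = "wmnn"  ["w" ++ A₁.off]
17. n2.lab = 8  [A₁.lab * -2 + 26]
18. n12.lab = -1  [B₀.lab + A.lab - 2]
19. n13.wid = 15  [terminal]
20. n12.hot = false  [false]
21. n12.key = false  [B.lab == f.wid]
22. n1.hot = true  [A.lab > 7]
23. n1.key = true  [B₁.key == false]
24. n0.ok = 11  [11]
25. n0.key = true  [B.hot == true]
26. n0.idx = "np"  ["np"]

true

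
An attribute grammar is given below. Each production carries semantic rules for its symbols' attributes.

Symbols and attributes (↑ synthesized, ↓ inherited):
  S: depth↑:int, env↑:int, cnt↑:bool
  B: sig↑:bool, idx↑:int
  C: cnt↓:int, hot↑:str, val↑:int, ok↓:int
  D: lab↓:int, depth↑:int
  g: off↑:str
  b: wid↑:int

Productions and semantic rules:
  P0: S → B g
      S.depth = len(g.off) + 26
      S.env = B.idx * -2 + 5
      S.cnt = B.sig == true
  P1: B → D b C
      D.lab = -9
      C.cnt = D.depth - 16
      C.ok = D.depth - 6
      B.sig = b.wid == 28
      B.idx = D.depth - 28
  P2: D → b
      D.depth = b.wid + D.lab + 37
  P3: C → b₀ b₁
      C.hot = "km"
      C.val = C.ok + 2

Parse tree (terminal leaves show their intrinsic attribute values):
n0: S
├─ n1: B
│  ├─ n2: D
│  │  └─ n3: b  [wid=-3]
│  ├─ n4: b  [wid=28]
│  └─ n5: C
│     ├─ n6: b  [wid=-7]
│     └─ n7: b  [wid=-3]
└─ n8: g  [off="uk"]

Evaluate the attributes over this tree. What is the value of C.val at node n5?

1. n2.lab = -9  [-9]
2. n3.wid = -3  [terminal]
3. n2.depth = 25  [b.wid + D.lab + 37]
4. n4.wid = 28  [terminal]
5. n5.cnt = 9  [D.depth - 16]
6. n5.ok = 19  [D.depth - 6]
7. n6.wid = -7  [terminal]
8. n7.wid = -3  [terminal]
9. n5.hot = "km"  ["km"]
10. n5.val = 21  [C.ok + 2]
11. n1.sig = true  [b.wid == 28]
12. n1.idx = -3  [D.depth - 28]
13. n8.off = "uk"  [terminal]
14. n0.depth = 28  [len(g.off) + 26]
15. n0.env = 11  [B.idx * -2 + 5]
16. n0.cnt = true  [B.sig == true]

21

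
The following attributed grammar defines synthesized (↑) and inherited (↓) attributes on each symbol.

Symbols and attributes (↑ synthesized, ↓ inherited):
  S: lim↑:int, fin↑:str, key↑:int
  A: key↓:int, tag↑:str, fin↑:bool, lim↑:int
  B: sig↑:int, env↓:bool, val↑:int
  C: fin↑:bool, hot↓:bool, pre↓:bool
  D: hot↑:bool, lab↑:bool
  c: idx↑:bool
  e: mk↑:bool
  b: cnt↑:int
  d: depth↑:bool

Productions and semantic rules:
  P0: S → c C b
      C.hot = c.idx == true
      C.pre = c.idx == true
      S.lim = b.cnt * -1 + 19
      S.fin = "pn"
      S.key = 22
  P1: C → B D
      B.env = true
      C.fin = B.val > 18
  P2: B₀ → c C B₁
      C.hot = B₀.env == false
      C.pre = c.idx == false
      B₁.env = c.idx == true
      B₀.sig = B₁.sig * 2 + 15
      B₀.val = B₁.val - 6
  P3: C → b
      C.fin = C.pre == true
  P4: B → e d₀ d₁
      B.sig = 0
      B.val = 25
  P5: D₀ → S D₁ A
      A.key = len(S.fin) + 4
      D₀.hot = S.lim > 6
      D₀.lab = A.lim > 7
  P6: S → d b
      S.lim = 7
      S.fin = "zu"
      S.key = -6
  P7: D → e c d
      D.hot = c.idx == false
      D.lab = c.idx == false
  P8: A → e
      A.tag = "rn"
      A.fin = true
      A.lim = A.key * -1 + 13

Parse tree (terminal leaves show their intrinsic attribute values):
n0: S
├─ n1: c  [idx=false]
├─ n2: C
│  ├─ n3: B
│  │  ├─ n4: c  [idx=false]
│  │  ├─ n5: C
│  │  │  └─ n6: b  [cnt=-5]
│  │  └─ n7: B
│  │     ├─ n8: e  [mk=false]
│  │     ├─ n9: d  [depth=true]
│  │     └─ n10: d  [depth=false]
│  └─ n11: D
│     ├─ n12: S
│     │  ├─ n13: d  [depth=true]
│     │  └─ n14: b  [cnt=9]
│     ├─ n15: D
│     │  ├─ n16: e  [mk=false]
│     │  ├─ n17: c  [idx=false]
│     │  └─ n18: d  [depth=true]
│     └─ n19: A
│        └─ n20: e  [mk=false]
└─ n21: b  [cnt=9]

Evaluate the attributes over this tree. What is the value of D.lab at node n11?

1. n1.idx = false  [terminal]
2. n2.hot = false  [c.idx == true]
3. n2.pre = false  [c.idx == true]
4. n3.env = true  [true]
5. n4.idx = false  [terminal]
6. n5.hot = false  [B₀.env == false]
7. n5.pre = true  [c.idx == false]
8. n6.cnt = -5  [terminal]
9. n5.fin = true  [C.pre == true]
10. n7.env = false  [c.idx == true]
11. n8.mk = false  [terminal]
12. n9.depth = true  [terminal]
13. n10.depth = false  [terminal]
14. n7.sig = 0  [0]
15. n7.val = 25  [25]
16. n3.sig = 15  [B₁.sig * 2 + 15]
17. n3.val = 19  [B₁.val - 6]
18. n13.depth = true  [terminal]
19. n14.cnt = 9  [terminal]
20. n12.lim = 7  [7]
21. n12.fin = "zu"  ["zu"]
22. n12.key = -6  [-6]
23. n16.mk = false  [terminal]
24. n17.idx = false  [terminal]
25. n18.depth = true  [terminal]
26. n15.hot = true  [c.idx == false]
27. n15.lab = true  [c.idx == false]
28. n19.key = 6  [len(S.fin) + 4]
29. n20.mk = false  [terminal]
30. n19.tag = "rn"  ["rn"]
31. n19.fin = true  [true]
32. n19.lim = 7  [A.key * -1 + 13]
33. n11.hot = true  [S.lim > 6]
34. n11.lab = false  [A.lim > 7]
35. n2.fin = true  [B.val > 18]
36. n21.cnt = 9  [terminal]
37. n0.lim = 10  [b.cnt * -1 + 19]
38. n0.fin = "pn"  ["pn"]
39. n0.key = 22  [22]

false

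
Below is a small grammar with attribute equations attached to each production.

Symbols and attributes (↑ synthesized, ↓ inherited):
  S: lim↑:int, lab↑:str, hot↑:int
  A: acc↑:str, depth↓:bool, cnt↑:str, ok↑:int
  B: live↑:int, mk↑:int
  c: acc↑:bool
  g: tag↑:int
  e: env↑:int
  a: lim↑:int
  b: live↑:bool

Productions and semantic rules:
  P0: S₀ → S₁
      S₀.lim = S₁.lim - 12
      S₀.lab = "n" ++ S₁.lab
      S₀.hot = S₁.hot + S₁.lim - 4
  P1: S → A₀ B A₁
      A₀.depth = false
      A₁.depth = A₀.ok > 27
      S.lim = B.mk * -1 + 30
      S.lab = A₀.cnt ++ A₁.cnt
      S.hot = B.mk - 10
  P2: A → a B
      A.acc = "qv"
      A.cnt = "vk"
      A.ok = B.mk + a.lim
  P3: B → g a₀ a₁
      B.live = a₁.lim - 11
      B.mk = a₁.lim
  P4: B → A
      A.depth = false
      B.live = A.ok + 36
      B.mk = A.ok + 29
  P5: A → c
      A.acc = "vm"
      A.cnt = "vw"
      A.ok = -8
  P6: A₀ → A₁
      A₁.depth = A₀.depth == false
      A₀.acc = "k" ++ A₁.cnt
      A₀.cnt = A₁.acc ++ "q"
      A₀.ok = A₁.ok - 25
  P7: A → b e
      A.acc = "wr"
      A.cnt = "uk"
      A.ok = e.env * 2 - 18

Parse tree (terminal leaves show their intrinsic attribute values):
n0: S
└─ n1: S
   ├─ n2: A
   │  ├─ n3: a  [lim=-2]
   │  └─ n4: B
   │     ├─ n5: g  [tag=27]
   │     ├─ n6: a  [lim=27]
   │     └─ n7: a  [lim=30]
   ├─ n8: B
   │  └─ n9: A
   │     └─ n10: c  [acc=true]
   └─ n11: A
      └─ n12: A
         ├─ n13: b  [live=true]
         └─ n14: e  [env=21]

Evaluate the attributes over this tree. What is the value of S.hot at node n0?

16

1. n2.depth = false  [false]
2. n3.lim = -2  [terminal]
3. n5.tag = 27  [terminal]
4. n6.lim = 27  [terminal]
5. n7.lim = 30  [terminal]
6. n4.live = 19  [a₁.lim - 11]
7. n4.mk = 30  [a₁.lim]
8. n2.acc = "qv"  ["qv"]
9. n2.cnt = "vk"  ["vk"]
10. n2.ok = 28  [B.mk + a.lim]
11. n9.depth = false  [false]
12. n10.acc = true  [terminal]
13. n9.acc = "vm"  ["vm"]
14. n9.cnt = "vw"  ["vw"]
15. n9.ok = -8  [-8]
16. n8.live = 28  [A.ok + 36]
17. n8.mk = 21  [A.ok + 29]
18. n11.depth = true  [A₀.ok > 27]
19. n12.depth = false  [A₀.depth == false]
20. n13.live = true  [terminal]
21. n14.env = 21  [terminal]
22. n12.acc = "wr"  ["wr"]
23. n12.cnt = "uk"  ["uk"]
24. n12.ok = 24  [e.env * 2 - 18]
25. n11.acc = "kuk"  ["k" ++ A₁.cnt]
26. n11.cnt = "wrq"  [A₁.acc ++ "q"]
27. n11.ok = -1  [A₁.ok - 25]
28. n1.lim = 9  [B.mk * -1 + 30]
29. n1.lab = "vkwrq"  [A₀.cnt ++ A₁.cnt]
30. n1.hot = 11  [B.mk - 10]
31. n0.lim = -3  [S₁.lim - 12]
32. n0.lab = "nvkwrq"  ["n" ++ S₁.lab]
33. n0.hot = 16  [S₁.hot + S₁.lim - 4]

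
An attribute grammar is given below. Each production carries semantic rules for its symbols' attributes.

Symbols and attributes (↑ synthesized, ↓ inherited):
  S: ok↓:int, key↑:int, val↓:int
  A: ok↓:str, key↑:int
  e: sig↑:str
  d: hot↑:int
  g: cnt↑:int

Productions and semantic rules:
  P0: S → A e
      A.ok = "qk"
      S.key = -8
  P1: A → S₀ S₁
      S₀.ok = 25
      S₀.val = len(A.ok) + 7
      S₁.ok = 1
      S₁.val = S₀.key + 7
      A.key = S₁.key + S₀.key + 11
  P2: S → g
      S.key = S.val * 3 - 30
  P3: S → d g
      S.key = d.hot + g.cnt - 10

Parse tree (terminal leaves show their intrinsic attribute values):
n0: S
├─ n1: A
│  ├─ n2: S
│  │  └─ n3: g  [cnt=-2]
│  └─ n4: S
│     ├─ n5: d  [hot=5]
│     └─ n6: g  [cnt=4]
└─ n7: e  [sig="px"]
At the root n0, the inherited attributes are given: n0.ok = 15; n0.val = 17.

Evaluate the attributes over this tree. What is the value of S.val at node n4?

4

1. n0.ok = 15  [given at root]
2. n0.val = 17  [given at root]
3. n1.ok = "qk"  ["qk"]
4. n2.ok = 25  [25]
5. n2.val = 9  [len(A.ok) + 7]
6. n3.cnt = -2  [terminal]
7. n2.key = -3  [S.val * 3 - 30]
8. n4.ok = 1  [1]
9. n4.val = 4  [S₀.key + 7]
10. n5.hot = 5  [terminal]
11. n6.cnt = 4  [terminal]
12. n4.key = -1  [d.hot + g.cnt - 10]
13. n1.key = 7  [S₁.key + S₀.key + 11]
14. n7.sig = "px"  [terminal]
15. n0.key = -8  [-8]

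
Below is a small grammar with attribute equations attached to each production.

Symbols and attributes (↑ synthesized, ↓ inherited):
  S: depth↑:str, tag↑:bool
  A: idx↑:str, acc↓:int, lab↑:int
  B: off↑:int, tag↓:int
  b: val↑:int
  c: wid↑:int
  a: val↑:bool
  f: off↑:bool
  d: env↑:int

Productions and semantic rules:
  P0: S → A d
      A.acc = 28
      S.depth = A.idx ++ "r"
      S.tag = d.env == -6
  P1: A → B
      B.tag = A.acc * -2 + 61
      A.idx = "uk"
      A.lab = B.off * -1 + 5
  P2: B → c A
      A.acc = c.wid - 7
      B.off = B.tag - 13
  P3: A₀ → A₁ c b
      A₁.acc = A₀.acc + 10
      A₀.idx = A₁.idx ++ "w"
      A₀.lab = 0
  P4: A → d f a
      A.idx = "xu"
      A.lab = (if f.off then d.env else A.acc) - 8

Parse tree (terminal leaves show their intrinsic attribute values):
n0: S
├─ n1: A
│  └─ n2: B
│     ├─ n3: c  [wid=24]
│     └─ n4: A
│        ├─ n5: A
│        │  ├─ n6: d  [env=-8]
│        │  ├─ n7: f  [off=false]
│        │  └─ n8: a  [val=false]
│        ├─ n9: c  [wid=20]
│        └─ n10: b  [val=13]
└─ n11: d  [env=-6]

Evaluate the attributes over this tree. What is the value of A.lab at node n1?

13

1. n1.acc = 28  [28]
2. n2.tag = 5  [A.acc * -2 + 61]
3. n3.wid = 24  [terminal]
4. n4.acc = 17  [c.wid - 7]
5. n5.acc = 27  [A₀.acc + 10]
6. n6.env = -8  [terminal]
7. n7.off = false  [terminal]
8. n8.val = false  [terminal]
9. n5.idx = "xu"  ["xu"]
10. n5.lab = 19  [(if f.off then d.env else A.acc) - 8]
11. n9.wid = 20  [terminal]
12. n10.val = 13  [terminal]
13. n4.idx = "xuw"  [A₁.idx ++ "w"]
14. n4.lab = 0  [0]
15. n2.off = -8  [B.tag - 13]
16. n1.idx = "uk"  ["uk"]
17. n1.lab = 13  [B.off * -1 + 5]
18. n11.env = -6  [terminal]
19. n0.depth = "ukr"  [A.idx ++ "r"]
20. n0.tag = true  [d.env == -6]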